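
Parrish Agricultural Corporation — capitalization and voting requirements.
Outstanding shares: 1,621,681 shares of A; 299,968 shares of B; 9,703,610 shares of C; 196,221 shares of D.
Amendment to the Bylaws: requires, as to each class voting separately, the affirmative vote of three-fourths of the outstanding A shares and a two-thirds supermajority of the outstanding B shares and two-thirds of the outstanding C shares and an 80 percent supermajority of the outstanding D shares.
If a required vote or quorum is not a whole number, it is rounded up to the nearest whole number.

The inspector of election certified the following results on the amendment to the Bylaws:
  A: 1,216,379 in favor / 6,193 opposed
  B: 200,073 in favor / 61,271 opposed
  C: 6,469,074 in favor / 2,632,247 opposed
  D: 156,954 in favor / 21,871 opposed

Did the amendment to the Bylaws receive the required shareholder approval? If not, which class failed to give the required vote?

Not approved — the D shares did not give the required vote.

A: 3/4 of 1621681 = 1216260.75, rounded up to 1216261; 1,216,261 required, 1,216,379 in favor — approved.
B: 2/3 of 299968 = 199978.67, rounded up to 199979; 199,979 required, 200,073 in favor — approved.
C: 2/3 of 9703610 = 6469073.33, rounded up to 6469074; 6,469,074 required, 6,469,074 in favor — approved.
D: 4/5 of 196221 = 156976.80, rounded up to 156977; 156,977 required, 156,954 in favor — not approved.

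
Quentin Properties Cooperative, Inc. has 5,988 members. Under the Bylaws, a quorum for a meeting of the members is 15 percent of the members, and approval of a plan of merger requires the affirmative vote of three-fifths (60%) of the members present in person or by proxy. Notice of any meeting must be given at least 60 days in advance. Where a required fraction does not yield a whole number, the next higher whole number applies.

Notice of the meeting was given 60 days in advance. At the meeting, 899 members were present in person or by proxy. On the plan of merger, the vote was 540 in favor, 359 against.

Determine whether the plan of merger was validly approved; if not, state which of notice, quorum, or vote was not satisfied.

Notice: 60 days given; 60 required. Satisfied.
Quorum: 15% of 5,988 = 898.20, rounded up to 899; 899 present. Satisfied.
Vote: requires three-fifths of those present (899); 3/5 of 899 = 539.40, rounded up to 540, so 540 needed; 540 in favor. Satisfied.

Valid — all requirements satisfied.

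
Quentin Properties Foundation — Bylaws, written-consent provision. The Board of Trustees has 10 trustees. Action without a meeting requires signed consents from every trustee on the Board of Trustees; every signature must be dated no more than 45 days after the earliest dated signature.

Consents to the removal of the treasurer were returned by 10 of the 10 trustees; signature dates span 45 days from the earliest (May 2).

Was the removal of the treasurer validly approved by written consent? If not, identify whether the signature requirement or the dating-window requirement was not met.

Signatures required: every one of 10 — unanimous means all 10, so 10 needed; 10 signed. Sufficient.
Dating window: the latest signature is 45 days after the earliest; the limit is 45 days. Within the window.

Effective — both the signature and dating-window requirements are satisfied.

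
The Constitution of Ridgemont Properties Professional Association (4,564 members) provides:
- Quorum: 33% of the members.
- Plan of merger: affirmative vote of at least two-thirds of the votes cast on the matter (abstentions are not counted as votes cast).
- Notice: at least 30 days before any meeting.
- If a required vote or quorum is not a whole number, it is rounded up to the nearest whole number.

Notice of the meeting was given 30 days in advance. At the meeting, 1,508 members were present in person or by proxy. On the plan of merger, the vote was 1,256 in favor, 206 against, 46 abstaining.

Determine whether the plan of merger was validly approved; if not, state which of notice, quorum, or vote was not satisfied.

Notice: 30 days given; 30 required. Satisfied.
Quorum: 33% of 4,564 = 1,506.12, rounded up to 1,507; 1,508 present. Satisfied.
Vote: requires two-thirds of the votes cast (1,508 − 46 abstaining = 1,462); 2/3 of 1462 = 974.67, rounded up to 975, so 975 needed; 1,256 in favor. Satisfied.

Valid — all requirements satisfied.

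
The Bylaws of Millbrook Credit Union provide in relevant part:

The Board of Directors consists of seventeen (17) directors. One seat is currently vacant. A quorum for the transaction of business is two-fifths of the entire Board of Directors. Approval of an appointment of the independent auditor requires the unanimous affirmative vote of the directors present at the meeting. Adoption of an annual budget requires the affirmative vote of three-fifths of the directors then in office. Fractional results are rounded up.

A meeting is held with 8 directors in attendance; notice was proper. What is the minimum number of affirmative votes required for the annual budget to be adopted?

10

The annual budget requires three-fifths of the directors then in office (16).
3/5 of 16 = 9.60, rounded up to 10.
(Only 8 can vote, so the annual budget cannot pass at this meeting, but the required vote is still 10.)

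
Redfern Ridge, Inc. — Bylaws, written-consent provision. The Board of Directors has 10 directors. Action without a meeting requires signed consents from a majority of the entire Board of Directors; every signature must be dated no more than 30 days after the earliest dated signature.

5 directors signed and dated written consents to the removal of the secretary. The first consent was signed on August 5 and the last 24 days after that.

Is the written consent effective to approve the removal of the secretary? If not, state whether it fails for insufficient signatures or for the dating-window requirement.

Not effective — insufficient signatures.

Signatures required: a majority of 10 — a majority of 10 is 6, so 6 needed; 5 signed. Insufficient.
Dating window: the latest signature is 24 days after the earliest; the limit is 30 days. Within the window.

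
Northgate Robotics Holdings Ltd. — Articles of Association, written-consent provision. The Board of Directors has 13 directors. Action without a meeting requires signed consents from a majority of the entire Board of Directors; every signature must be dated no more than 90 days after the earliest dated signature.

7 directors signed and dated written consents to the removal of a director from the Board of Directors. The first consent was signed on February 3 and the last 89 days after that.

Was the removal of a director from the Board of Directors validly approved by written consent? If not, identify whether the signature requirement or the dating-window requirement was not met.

Signatures required: a majority of 13 — a majority of 13 is 7, so 7 needed; 7 signed. Sufficient.
Dating window: the latest signature is 89 days after the earliest; the limit is 90 days. Within the window.

Effective — both the signature and dating-window requirements are satisfied.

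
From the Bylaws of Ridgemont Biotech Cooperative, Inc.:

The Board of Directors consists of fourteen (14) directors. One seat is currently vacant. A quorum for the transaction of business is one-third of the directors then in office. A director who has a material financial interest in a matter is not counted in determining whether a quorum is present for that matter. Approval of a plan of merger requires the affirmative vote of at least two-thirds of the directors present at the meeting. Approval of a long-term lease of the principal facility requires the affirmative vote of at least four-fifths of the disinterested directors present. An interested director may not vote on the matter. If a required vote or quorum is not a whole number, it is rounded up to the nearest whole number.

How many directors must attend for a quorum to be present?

5

1/3 of 13 = 4.33, rounded up to 5.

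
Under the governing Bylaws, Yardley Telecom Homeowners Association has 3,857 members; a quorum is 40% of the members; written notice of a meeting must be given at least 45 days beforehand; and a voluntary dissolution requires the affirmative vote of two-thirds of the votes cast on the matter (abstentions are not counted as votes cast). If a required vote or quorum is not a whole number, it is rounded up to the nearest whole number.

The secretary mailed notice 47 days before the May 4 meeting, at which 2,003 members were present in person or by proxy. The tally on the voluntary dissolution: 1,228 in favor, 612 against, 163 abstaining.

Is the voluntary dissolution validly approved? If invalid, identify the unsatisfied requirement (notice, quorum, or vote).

Valid — all requirements satisfied.

Notice: 47 days given; 45 required. Satisfied.
Quorum: 40% of 3,857 = 1,542.80, rounded up to 1,543; 2,003 present. Satisfied.
Vote: requires two-thirds of the votes cast (2,003 − 163 abstaining = 1,840); 2/3 of 1840 = 1226.67, rounded up to 1227, so 1,227 needed; 1,228 in favor. Satisfied.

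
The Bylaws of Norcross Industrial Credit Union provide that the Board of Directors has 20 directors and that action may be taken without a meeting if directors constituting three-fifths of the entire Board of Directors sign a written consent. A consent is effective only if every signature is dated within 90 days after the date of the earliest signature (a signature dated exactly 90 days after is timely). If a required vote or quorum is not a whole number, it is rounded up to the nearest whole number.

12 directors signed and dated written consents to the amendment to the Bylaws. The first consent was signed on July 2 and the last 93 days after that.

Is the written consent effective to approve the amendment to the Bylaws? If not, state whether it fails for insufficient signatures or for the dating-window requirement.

Signatures required: three-fifths of 20 — 3/5 of 20 = 12, so 12 needed; 12 signed. Sufficient.
Dating window: the latest signature is 93 days after the earliest; the limit is 90 days. Outside the window.

Not effective — dating-window requirement not satisfied.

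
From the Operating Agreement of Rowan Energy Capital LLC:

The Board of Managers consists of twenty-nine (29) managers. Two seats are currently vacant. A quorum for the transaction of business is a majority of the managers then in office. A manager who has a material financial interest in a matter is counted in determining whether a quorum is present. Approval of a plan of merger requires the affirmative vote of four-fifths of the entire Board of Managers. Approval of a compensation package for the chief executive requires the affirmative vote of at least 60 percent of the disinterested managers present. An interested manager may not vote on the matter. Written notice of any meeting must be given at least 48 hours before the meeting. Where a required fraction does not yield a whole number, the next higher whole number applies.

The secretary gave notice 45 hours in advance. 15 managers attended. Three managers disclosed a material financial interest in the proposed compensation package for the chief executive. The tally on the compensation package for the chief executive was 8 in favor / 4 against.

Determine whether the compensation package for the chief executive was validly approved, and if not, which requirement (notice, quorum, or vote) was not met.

Notice: 45 hours given; 48 required (45 < 48). Not satisfied.
Quorum: 15 present (interested managers count toward quorum); quorum is 14. Satisfied.
Vote: the compensation package for the chief executive requires three-fifths of the disinterested managers present (15 − 3 = 12). 3/5 of 12 = 7.20, rounded up to 8, so 8 affirmative votes are needed; 8 voted in favor. Satisfied.

Invalid — notice requirement not satisfied.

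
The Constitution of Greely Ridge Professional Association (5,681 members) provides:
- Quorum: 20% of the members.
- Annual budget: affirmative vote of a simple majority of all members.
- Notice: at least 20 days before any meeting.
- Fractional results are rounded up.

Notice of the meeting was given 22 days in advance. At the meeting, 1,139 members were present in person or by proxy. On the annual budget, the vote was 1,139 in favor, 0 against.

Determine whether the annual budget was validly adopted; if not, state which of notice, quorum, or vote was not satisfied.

Invalid — vote requirement not satisfied.

Notice: 22 days given; 20 required. Satisfied.
Quorum: 20% of 5,681 = 1,136.20, rounded up to 1,137; 1,139 present. Satisfied.
Vote: requires a majority of all members (5,681); a majority of 5681 is 2841, so 2,841 needed; 1,139 in favor. Not satisfied.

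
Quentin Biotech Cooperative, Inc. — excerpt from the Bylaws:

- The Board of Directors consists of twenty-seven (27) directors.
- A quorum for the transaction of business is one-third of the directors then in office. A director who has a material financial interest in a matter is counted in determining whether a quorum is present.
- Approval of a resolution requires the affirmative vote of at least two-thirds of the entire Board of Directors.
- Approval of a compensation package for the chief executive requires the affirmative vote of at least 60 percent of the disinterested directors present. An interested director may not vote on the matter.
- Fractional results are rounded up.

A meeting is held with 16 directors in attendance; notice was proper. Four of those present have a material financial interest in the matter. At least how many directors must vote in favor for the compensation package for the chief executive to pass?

8

The compensation package for the chief executive requires three-fifths of the disinterested directors present (16 − 4 = 12).
3/5 of 12 = 7.20, rounded up to 8.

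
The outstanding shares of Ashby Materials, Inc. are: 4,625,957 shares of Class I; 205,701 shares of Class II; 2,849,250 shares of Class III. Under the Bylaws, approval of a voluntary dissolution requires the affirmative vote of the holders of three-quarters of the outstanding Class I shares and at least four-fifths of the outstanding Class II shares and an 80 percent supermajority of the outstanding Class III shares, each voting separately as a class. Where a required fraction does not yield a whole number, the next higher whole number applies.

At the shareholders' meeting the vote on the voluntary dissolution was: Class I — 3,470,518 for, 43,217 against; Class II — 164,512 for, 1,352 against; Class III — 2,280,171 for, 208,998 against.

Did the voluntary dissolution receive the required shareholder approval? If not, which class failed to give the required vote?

Not approved — the Class II shares did not give the required vote.

Class I: 3/4 of 4625957 = 3469467.75, rounded up to 3469468; 3,469,468 required, 3,470,518 in favor — approved.
Class II: 4/5 of 205701 = 164560.80, rounded up to 164561; 164,561 required, 164,512 in favor — not approved.
Class III: 4/5 of 2849250 = 2279400; 2,279,400 required, 2,280,171 in favor — approved.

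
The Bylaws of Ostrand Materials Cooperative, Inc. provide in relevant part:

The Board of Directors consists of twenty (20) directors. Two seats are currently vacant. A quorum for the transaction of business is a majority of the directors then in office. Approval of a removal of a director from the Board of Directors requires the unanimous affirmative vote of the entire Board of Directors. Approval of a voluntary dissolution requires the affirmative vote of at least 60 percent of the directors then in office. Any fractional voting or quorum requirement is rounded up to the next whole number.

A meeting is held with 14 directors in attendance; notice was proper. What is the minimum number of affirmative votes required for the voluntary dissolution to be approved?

The voluntary dissolution requires three-fifths of the directors then in office (18).
3/5 of 18 = 10.80, rounded up to 11.

11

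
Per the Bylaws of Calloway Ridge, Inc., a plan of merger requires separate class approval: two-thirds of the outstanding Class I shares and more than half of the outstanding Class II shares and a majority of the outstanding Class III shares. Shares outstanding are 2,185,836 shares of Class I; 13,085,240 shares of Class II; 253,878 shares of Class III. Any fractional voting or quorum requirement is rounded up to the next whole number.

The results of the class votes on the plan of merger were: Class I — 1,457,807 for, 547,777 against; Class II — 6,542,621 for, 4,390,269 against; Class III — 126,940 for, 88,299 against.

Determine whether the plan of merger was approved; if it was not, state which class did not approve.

Class I: 2/3 of 2185836 = 1457224; 1,457,224 required, 1,457,807 in favor — approved.
Class II: a majority of 13085240 is 6542621; 6,542,621 required, 6,542,621 in favor — approved.
Class III: a majority of 253878 is 126940; 126,940 required, 126,940 in favor — approved.

Approved — every class gave the required vote.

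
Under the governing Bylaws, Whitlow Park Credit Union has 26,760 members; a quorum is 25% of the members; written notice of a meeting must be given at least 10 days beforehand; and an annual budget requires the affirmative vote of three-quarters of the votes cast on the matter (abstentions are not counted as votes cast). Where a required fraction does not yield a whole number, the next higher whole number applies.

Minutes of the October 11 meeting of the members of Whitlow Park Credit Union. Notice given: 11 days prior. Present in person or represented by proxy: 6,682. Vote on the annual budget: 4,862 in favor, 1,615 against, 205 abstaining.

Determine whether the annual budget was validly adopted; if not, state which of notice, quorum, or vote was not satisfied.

Notice: 11 days given; 10 required. Satisfied.
Quorum: 25% of 26,760 = 6,690; 6,682 present. Not satisfied.
Vote: requires three-fourths of the votes cast (6,682 − 205 abstaining = 6,477); 3/4 of 6477 = 4857.75, rounded up to 4858, so 4,858 needed; 4,862 in favor. Satisfied.

Invalid — quorum requirement not satisfied.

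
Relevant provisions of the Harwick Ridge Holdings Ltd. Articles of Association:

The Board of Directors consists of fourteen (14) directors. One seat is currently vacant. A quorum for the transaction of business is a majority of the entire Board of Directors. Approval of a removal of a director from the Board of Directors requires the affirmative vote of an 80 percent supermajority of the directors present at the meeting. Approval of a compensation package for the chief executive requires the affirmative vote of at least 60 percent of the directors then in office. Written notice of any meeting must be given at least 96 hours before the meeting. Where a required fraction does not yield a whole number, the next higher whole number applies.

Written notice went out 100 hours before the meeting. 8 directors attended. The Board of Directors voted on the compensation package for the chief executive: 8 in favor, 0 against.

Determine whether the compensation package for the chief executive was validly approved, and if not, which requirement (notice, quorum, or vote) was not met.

Valid — all requirements satisfied.

Notice: 100 hours given; 96 required (100 ≥ 96). Satisfied.
Quorum: 8 present; quorum is 8. Satisfied.
Vote: the compensation package for the chief executive requires three-fifths of the directors then in office (13). 3/5 of 13 = 7.80, rounded up to 8, so 8 affirmative votes are needed; 8 voted in favor. Satisfied.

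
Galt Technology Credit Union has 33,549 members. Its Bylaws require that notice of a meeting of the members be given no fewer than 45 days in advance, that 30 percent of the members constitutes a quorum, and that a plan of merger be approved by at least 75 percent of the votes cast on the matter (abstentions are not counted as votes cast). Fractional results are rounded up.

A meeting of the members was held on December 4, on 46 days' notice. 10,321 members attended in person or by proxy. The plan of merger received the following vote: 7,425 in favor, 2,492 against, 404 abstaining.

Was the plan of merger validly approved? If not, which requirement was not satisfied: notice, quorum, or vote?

Invalid — vote requirement not satisfied.

Notice: 46 days given; 45 required. Satisfied.
Quorum: 30% of 33,549 = 10,064.70, rounded up to 10,065; 10,321 present. Satisfied.
Vote: requires three-fourths of the votes cast (10,321 − 404 abstaining = 9,917); 3/4 of 9917 = 7437.75, rounded up to 7438, so 7,438 needed; 7,425 in favor. Not satisfied.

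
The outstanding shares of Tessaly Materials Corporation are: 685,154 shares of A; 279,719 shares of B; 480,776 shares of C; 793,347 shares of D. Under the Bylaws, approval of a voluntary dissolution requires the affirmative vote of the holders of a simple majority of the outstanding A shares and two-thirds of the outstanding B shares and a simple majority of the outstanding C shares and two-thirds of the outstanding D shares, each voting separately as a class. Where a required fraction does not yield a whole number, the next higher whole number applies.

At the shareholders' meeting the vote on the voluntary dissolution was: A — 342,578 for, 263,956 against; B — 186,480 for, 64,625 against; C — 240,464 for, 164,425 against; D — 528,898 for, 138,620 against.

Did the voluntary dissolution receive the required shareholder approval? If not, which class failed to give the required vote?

Approved — every class gave the required vote.

A: a majority of 685154 is 342578; 342,578 required, 342,578 in favor — approved.
B: 2/3 of 279719 = 186479.33, rounded up to 186480; 186,480 required, 186,480 in favor — approved.
C: a majority of 480776 is 240389; 240,389 required, 240,464 in favor — approved.
D: 2/3 of 793347 = 528898; 528,898 required, 528,898 in favor — approved.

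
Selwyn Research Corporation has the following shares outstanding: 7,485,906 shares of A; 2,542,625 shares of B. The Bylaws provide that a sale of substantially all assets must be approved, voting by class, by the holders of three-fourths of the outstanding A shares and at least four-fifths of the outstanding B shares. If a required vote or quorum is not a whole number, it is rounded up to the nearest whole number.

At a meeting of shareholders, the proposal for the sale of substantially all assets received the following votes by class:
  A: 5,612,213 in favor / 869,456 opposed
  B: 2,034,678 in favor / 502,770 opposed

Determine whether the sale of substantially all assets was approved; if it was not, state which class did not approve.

Not approved — the A shares did not give the required vote.

A: 3/4 of 7485906 = 5614429.50, rounded up to 5614430; 5,614,430 required, 5,612,213 in favor — not approved.
B: 4/5 of 2542625 = 2034100; 2,034,100 required, 2,034,678 in favor — approved.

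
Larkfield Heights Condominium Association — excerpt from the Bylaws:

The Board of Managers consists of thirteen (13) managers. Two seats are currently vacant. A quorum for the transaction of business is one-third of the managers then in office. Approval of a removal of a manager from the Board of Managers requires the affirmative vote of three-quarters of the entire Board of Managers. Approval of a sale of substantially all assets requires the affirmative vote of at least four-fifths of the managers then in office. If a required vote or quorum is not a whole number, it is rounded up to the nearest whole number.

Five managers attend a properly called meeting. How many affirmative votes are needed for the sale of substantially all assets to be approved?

The sale of substantially all assets requires four-fifths of the managers then in office (11).
4/5 of 11 = 8.80, rounded up to 9.
(Only 5 can vote, so the sale of substantially all assets cannot pass at this meeting, but the required vote is still 9.)

9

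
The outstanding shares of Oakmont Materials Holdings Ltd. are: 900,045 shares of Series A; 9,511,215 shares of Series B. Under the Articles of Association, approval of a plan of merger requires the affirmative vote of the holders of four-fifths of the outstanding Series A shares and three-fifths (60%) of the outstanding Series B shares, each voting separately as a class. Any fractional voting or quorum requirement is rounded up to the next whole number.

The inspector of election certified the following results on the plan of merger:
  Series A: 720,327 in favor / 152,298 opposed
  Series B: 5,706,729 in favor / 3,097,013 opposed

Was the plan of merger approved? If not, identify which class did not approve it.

Approved — every class gave the required vote.

Series A: 4/5 of 900045 = 720036; 720,036 required, 720,327 in favor — approved.
Series B: 3/5 of 9511215 = 5706729; 5,706,729 required, 5,706,729 in favor — approved.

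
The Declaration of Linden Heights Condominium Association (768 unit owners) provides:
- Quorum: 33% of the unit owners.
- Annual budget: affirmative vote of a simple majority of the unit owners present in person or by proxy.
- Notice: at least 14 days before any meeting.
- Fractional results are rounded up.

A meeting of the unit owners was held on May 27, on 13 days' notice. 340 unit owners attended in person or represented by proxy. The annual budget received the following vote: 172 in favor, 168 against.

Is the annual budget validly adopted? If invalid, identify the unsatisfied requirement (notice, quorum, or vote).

Invalid — notice requirement not satisfied.

Notice: 13 days given; 14 required. Not satisfied.
Quorum: 33% of 768 = 253.44, rounded up to 254; 340 present. Satisfied.
Vote: requires a majority of those present (340); a majority of 340 is 171, so 171 needed; 172 in favor. Satisfied.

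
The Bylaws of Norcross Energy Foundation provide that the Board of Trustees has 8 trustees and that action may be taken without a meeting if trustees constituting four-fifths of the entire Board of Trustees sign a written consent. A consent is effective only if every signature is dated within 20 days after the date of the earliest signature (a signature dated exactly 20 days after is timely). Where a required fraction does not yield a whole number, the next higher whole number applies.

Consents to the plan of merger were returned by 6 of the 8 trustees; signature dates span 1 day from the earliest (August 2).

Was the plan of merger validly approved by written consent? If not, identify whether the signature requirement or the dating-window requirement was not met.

Signatures required: four-fifths of 8 — 4/5 of 8 = 6.40, rounded up to 7, so 7 needed; 6 signed. Insufficient.
Dating window: the latest signature is 1 day after the earliest; the limit is 20 days. Within the window.

Not effective — insufficient signatures.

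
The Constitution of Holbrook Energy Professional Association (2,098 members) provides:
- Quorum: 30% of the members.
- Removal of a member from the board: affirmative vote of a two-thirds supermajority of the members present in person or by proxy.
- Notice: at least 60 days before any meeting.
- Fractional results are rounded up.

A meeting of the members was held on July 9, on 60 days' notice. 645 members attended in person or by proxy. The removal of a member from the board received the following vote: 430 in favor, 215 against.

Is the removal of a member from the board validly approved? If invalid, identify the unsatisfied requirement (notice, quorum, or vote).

Valid — all requirements satisfied.

Notice: 60 days given; 60 required. Satisfied.
Quorum: 30% of 2,098 = 629.40, rounded up to 630; 645 present. Satisfied.
Vote: requires two-thirds of those present (645); 2/3 of 645 = 430, so 430 needed; 430 in favor. Satisfied.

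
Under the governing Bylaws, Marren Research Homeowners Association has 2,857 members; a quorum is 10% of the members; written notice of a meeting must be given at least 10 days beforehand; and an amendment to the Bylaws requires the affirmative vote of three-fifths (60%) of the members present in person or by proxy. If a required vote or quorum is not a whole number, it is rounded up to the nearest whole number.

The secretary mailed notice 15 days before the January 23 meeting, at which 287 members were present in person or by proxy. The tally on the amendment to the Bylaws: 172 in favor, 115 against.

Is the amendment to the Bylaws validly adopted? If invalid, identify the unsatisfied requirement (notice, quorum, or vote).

Notice: 15 days given; 10 required. Satisfied.
Quorum: 10% of 2,857 = 285.70, rounded up to 286; 287 present. Satisfied.
Vote: requires three-fifths of those present (287); 3/5 of 287 = 172.20, rounded up to 173, so 173 needed; 172 in favor. Not satisfied.

Invalid — vote requirement not satisfied.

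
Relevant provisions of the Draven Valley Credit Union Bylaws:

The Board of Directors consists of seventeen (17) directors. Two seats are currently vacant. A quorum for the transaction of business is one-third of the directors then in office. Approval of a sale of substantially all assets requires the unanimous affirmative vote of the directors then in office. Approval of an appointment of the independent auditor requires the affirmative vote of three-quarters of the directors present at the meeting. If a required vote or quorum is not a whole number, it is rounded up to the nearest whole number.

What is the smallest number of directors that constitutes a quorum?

5

1/3 of 15 = 5.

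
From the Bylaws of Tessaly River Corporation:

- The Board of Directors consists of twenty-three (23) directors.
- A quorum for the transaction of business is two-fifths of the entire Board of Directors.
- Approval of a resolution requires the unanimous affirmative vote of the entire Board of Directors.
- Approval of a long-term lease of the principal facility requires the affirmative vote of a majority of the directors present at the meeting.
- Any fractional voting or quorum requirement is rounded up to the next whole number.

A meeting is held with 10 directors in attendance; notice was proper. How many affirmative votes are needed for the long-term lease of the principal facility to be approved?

The long-term lease of the principal facility requires a majority of the directors present (10).
A majority of 10 is 6.

6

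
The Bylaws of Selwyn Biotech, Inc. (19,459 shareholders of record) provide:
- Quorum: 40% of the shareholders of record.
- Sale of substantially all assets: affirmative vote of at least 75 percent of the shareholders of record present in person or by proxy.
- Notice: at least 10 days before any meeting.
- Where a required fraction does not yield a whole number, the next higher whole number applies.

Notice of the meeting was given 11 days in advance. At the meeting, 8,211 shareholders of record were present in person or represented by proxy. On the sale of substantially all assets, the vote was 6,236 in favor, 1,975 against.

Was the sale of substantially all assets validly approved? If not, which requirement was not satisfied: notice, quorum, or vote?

Valid — all requirements satisfied.

Notice: 11 days given; 10 required. Satisfied.
Quorum: 40% of 19,459 = 7,783.60, rounded up to 7,784; 8,211 present. Satisfied.
Vote: requires three-fourths of those present (8,211); 3/4 of 8211 = 6158.25, rounded up to 6159, so 6,159 needed; 6,236 in favor. Satisfied.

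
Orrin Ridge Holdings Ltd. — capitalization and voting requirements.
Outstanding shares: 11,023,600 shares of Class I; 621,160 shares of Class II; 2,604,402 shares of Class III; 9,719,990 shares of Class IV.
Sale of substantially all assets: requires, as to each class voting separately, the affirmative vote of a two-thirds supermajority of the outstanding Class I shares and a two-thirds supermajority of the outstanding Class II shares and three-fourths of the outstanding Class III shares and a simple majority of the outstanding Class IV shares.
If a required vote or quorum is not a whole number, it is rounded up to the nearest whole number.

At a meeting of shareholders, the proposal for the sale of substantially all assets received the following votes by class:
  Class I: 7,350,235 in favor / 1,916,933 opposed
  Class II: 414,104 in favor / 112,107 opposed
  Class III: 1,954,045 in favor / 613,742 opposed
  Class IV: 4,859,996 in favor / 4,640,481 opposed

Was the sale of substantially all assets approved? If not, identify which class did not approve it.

Not approved — the Class II shares did not give the required vote.

Class I: 2/3 of 11023600 = 7349066.67, rounded up to 7349067; 7,349,067 required, 7,350,235 in favor — approved.
Class II: 2/3 of 621160 = 414106.67, rounded up to 414107; 414,107 required, 414,104 in favor — not approved.
Class III: 3/4 of 2604402 = 1953301.50, rounded up to 1953302; 1,953,302 required, 1,954,045 in favor — approved.
Class IV: a majority of 9719990 is 4859996; 4,859,996 required, 4,859,996 in favor — approved.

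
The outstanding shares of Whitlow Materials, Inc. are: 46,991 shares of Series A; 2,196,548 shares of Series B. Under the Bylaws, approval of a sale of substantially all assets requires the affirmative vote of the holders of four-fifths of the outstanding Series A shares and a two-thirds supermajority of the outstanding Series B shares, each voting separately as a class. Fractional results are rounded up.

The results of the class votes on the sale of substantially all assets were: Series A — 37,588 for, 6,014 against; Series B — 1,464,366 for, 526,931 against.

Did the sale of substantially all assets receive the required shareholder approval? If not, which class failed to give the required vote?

Series A: 4/5 of 46991 = 37592.80, rounded up to 37593; 37,593 required, 37,588 in favor — not approved.
Series B: 2/3 of 2196548 = 1464365.33, rounded up to 1464366; 1,464,366 required, 1,464,366 in favor — approved.

Not approved — the Series A shares did not give the required vote.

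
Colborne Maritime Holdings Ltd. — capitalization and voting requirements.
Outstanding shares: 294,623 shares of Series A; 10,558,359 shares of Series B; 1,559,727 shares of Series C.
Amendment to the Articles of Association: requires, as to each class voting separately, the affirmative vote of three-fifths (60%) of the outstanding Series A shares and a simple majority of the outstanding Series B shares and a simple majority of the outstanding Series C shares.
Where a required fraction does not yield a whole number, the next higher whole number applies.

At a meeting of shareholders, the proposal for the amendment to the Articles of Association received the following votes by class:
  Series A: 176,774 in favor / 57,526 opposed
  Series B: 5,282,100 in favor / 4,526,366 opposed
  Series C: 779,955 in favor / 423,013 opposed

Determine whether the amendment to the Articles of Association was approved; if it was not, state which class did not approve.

Series A: 3/5 of 294623 = 176773.80, rounded up to 176774; 176,774 required, 176,774 in favor — approved.
Series B: a majority of 10558359 is 5279180; 5,279,180 required, 5,282,100 in favor — approved.
Series C: a majority of 1559727 is 779864; 779,864 required, 779,955 in favor — approved.

Approved — every class gave the required vote.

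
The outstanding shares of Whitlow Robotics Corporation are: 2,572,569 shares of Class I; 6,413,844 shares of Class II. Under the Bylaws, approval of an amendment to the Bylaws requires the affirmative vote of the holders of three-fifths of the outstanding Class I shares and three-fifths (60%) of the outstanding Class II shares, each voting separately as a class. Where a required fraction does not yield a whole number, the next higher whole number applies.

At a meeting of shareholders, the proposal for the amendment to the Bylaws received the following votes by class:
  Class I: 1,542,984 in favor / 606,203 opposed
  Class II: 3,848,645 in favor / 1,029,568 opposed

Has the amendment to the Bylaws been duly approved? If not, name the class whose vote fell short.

Class I: 3/5 of 2572569 = 1543541.40, rounded up to 1543542; 1,543,542 required, 1,542,984 in favor — not approved.
Class II: 3/5 of 6413844 = 3848306.40, rounded up to 3848307; 3,848,307 required, 3,848,645 in favor — approved.

Not approved — the Class I shares did not give the required vote.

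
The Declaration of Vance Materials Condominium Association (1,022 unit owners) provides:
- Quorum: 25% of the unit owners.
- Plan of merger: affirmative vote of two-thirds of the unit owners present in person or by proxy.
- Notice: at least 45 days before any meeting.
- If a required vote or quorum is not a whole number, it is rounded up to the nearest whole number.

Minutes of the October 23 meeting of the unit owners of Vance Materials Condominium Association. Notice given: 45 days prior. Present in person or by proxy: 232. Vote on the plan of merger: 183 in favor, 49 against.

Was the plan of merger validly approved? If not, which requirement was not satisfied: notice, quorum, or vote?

Notice: 45 days given; 45 required. Satisfied.
Quorum: 25% of 1,022 = 255.50, rounded up to 256; 232 present. Not satisfied.
Vote: requires two-thirds of those present (232); 2/3 of 232 = 154.67, rounded up to 155, so 155 needed; 183 in favor. Satisfied.

Invalid — quorum requirement not satisfied.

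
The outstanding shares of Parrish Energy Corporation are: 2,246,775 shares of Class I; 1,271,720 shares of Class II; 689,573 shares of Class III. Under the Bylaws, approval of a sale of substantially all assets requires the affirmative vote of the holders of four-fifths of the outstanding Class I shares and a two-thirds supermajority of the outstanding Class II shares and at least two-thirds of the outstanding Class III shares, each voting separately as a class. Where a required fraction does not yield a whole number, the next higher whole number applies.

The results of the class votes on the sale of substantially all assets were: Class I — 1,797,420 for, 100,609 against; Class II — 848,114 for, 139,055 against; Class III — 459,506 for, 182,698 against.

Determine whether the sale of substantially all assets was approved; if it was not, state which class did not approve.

Not approved — the Class III shares did not give the required vote.

Class I: 4/5 of 2246775 = 1797420; 1,797,420 required, 1,797,420 in favor — approved.
Class II: 2/3 of 1271720 = 847813.33, rounded up to 847814; 847,814 required, 848,114 in favor — approved.
Class III: 2/3 of 689573 = 459715.33, rounded up to 459716; 459,716 required, 459,506 in favor — not approved.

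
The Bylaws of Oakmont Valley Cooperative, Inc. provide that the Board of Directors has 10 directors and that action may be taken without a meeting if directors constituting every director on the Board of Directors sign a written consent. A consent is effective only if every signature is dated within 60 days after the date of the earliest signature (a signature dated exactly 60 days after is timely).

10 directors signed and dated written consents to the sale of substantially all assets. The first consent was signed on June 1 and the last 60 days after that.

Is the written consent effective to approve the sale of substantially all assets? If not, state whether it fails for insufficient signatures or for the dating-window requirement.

Effective — both the signature and dating-window requirements are satisfied.

Signatures required: all of 10 — unanimous means all 10, so 10 needed; 10 signed. Sufficient.
Dating window: the latest signature is 60 days after the earliest; the limit is 60 days. Within the window.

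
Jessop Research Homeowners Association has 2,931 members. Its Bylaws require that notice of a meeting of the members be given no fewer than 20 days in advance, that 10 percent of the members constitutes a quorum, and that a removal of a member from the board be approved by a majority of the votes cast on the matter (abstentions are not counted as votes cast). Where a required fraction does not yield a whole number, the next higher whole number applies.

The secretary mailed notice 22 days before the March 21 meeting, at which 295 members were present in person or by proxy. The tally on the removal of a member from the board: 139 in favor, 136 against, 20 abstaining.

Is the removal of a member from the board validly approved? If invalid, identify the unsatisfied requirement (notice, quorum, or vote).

Notice: 22 days given; 20 required. Satisfied.
Quorum: 10% of 2,931 = 293.10, rounded up to 294; 295 present. Satisfied.
Vote: requires a majority of the votes cast (295 − 20 abstaining = 275); a majority of 275 is 138, so 138 needed; 139 in favor. Satisfied.

Valid — all requirements satisfied.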